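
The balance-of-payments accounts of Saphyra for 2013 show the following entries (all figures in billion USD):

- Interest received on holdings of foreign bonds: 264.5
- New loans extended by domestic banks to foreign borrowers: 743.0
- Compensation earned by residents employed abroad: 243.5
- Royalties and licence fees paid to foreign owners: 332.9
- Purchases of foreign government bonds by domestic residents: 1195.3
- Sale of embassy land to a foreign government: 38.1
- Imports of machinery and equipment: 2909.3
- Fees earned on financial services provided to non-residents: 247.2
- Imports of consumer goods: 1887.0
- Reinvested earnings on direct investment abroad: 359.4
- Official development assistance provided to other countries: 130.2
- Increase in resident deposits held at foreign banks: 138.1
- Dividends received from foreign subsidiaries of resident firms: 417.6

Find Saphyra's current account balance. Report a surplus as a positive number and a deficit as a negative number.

-3727.2

Goods: -2909.3 - 1887.0 = -4796.3
Services: -332.9 + 247.2 = -85.7
Primary income: 417.6 + 264.5 + 243.5 + 359.4 = 1285.0
Secondary income: -130.2
Current account = (-4796.3) + (-85.7) + 1285.0 + (-130.2) = -3727.2
(Excluded from the current account — financial account: new loans extended by domestic banks to foreign borrowers 743.0, purchases of foreign government bonds by domestic residents 1195.3, increase in resident deposits held at foreign banks 138.1; capital account: sale of embassy land to a foreign government 38.1.)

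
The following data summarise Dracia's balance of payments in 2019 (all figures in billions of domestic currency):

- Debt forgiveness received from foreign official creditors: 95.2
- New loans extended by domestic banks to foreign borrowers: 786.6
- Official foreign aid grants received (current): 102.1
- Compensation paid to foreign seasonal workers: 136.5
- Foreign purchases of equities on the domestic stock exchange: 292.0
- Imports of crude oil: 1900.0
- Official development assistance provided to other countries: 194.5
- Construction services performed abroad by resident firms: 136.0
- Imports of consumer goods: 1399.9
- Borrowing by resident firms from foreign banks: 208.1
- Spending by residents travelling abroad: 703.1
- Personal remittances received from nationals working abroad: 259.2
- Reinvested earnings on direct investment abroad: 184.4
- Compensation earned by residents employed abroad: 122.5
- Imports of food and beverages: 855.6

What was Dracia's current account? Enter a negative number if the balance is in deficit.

-4385.4

Goods: -1900.0 - 1399.9 - 855.6 = -4155.5
Services: 136.0 - 703.1 = -567.1
Primary income: -136.5 + 122.5 + 184.4 = 170.4
Secondary income: 259.2 + 102.1 - 194.5 = 166.8
Current account = (-4155.5) + (-567.1) + 170.4 + 166.8 = -4385.4
(Excluded from the current account — capital account: debt forgiveness received from foreign official creditors 95.2; financial account: new loans extended by domestic banks to foreign borrowers 786.6, foreign purchases of equities on the domestic stock exchange 292.0, borrowing by resident firms from foreign banks 208.1.)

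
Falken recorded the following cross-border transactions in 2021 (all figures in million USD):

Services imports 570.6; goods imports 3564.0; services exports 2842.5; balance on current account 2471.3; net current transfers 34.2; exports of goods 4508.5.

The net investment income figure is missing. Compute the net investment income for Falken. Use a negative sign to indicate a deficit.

Current account = goods balance + services balance + net primary income + net secondary income
Sum of the known components = 3250.6
Net investment income = CA - (known components) = 2471.3 - 3250.6 = -779.3

-779.3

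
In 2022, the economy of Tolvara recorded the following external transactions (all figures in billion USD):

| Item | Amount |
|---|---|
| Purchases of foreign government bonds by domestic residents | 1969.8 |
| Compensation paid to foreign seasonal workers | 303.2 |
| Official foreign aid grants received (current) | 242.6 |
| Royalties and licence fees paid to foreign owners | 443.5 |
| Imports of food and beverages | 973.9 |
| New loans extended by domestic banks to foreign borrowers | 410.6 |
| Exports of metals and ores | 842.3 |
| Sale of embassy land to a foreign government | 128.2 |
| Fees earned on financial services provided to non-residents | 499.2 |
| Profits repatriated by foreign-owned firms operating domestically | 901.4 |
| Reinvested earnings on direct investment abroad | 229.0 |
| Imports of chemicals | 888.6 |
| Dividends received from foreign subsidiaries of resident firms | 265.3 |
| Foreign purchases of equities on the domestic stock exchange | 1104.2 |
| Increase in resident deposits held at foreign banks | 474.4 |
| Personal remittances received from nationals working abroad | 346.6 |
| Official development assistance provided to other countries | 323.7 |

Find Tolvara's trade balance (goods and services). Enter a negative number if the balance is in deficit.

Goods: -888.6 - 973.9 + 842.3 = -1020.2
Services: 499.2 - 443.5 = 55.7
Trade balance = -1020.2 + 55.7 = -964.5
(Excluded from the trade balance — financial account: purchases of foreign government bonds by domestic residents 1969.8, new loans extended by domestic banks to foreign borrowers 410.6, foreign purchases of equities on the domestic stock exchange 1104.2, increase in resident deposits held at foreign banks 474.4; primary income: compensation paid to foreign seasonal workers 303.2, profits repatriated by foreign-owned firms operating domestically 901.4, reinvested earnings on direct investment abroad 229.0, dividends received from foreign subsidiaries of resident firms 265.3; secondary income: official foreign aid grants received (current) 242.6, personal remittances received from nationals working abroad 346.6, official development assistance provided to other countries 323.7; capital account: sale of embassy land to a foreign government 128.2.)

-964.5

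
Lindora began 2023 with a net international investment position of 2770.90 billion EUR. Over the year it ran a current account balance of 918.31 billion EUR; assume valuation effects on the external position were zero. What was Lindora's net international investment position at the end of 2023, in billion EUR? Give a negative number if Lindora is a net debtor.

3689.21

With no valuation effects, change in NIIP = current account = 918.31
End-of-year NIIP = 2770.90 + 918.31 = 3689.21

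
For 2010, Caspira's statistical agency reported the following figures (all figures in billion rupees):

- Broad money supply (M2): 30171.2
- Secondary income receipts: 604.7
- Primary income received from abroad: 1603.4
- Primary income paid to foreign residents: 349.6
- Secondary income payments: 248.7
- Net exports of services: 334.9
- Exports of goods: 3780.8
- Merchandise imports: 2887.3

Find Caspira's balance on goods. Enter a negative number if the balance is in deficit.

893.5

Goods balance = 3780.8 - 2887.3 = 893.5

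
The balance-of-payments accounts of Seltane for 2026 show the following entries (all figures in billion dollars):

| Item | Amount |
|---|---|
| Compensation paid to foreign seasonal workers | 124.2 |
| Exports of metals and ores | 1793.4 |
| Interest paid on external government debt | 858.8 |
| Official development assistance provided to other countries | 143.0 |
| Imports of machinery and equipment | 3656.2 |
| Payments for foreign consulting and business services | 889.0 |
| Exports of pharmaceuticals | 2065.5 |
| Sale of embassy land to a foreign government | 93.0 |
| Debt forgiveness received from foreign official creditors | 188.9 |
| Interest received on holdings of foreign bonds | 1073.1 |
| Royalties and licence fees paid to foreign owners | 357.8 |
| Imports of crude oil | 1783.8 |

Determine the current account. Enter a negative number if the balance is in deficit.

-2880.8

Goods: 2065.5 - 3656.2 + 1793.4 - 1783.8 = -1581.1
Services: -357.8 - 889.0 = -1246.8
Primary income: 1073.1 - 124.2 - 858.8 = 90.1
Secondary income: -143.0
Current account = (-1581.1) + (-1246.8) + 90.1 + (-143.0) = -2880.8
(Excluded from the current account — capital account: sale of embassy land to a foreign government 93.0, debt forgiveness received from foreign official creditors 188.9.)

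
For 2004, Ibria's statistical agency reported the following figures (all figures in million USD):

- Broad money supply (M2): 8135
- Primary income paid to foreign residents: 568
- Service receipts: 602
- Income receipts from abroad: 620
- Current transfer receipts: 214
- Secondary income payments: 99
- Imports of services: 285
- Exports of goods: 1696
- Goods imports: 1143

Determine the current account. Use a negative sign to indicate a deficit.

1037

Goods balance = 1696 - 1143 = 553
Services balance = 602 - 285 = 317
Trade balance (goods + services) = 553 + 317 = 870
Net primary income = 620 - 568 = 52
Net secondary income = 214 - 99 = 115
Current account = 870 + 52 + 115 = 1037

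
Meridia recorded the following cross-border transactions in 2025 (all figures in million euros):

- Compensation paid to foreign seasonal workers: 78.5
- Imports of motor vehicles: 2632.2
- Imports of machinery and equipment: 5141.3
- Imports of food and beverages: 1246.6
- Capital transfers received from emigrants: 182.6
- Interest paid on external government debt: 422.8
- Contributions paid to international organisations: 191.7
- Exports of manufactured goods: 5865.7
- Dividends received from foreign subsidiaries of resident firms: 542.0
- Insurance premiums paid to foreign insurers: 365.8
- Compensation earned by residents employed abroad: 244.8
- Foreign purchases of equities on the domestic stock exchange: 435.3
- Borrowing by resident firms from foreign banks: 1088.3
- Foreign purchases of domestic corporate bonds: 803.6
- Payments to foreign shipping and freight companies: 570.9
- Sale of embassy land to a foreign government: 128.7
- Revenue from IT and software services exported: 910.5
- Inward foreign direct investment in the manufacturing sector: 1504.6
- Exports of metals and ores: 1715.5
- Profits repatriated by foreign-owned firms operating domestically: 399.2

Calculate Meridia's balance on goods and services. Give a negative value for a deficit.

Goods: 1715.5 - 5141.3 + 5865.7 - 1246.6 - 2632.2 = -1438.9
Services: 910.5 - 570.9 - 365.8 = -26.2
Trade balance = -1438.9 + (-26.2) = -1465.1
(Excluded from the trade balance — primary income: compensation paid to foreign seasonal workers 78.5, interest paid on external government debt 422.8, dividends received from foreign subsidiaries of resident firms 542.0, compensation earned by residents employed abroad 244.8, profits repatriated by foreign-owned firms operating domestically 399.2; capital account: capital transfers received from emigrants 182.6, sale of embassy land to a foreign government 128.7; secondary income: contributions paid to international organisations 191.7; financial account: foreign purchases of equities on the domestic stock exchange 435.3, borrowing by resident firms from foreign banks 1088.3, foreign purchases of domestic corporate bonds 803.6, inward foreign direct investment in the manufacturing sector 1504.6.)

-1465.1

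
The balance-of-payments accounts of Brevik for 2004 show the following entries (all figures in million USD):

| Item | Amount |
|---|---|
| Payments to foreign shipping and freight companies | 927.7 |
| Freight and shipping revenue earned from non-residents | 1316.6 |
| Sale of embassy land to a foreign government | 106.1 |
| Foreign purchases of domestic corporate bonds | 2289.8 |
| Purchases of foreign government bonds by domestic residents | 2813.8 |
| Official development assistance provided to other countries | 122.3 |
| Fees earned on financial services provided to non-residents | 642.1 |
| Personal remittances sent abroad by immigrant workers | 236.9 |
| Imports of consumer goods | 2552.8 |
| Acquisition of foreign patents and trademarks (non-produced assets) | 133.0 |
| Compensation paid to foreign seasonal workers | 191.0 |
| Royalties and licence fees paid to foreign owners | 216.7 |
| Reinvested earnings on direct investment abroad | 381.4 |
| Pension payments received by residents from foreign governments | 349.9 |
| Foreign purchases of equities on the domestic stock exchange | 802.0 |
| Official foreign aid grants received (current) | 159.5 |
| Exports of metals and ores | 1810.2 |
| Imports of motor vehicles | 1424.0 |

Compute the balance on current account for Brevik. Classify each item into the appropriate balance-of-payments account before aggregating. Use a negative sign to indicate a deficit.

Goods: -1424.0 + 1810.2 - 2552.8 = -2166.6
Services: -216.7 + 1316.6 - 927.7 + 642.1 = 814.3
Primary income: -191.0 + 381.4 = 190.4
Secondary income: 159.5 - 122.3 + 349.9 - 236.9 = 150.2
Current account = (-2166.6) + 814.3 + 190.4 + 150.2 = -1011.7
(Excluded from the current account — capital account: sale of embassy land to a foreign government 106.1, acquisition of foreign patents and trademarks (non-produced assets) 133.0; financial account: foreign purchases of domestic corporate bonds 2289.8, purchases of foreign government bonds by domestic residents 2813.8, foreign purchases of equities on the domestic stock exchange 802.0.)

-1011.7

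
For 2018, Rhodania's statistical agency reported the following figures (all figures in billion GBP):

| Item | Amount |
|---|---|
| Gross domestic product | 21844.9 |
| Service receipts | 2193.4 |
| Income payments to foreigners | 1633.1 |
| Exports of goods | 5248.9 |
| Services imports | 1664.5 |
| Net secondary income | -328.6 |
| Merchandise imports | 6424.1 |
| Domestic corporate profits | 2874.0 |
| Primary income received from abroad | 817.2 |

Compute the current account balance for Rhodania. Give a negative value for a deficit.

Goods balance = 5248.9 - 6424.1 = -1175.2
Services balance = 2193.4 - 1664.5 = 528.9
Trade balance (goods + services) = -1175.2 + 528.9 = -646.3
Net primary income = 817.2 - 1633.1 = -815.9
Net secondary income = -328.6
Current account = -646.3 + (-815.9) + (-328.6) = -1790.8

-1790.8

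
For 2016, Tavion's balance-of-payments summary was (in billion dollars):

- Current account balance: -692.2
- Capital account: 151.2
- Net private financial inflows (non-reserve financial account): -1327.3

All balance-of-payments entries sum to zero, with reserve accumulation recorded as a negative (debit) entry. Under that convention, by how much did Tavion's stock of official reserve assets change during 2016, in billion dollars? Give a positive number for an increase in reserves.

-1868.3

Official reserve transactions balance = -((-692.2) + 151.2 + (-1327.3)) = 1868.3
An accumulation of reserves is recorded as a debit (negative entry), so the change in the stock of reserves is the negative of that balance.
Change in official reserves = -(1868.3) = -1868.3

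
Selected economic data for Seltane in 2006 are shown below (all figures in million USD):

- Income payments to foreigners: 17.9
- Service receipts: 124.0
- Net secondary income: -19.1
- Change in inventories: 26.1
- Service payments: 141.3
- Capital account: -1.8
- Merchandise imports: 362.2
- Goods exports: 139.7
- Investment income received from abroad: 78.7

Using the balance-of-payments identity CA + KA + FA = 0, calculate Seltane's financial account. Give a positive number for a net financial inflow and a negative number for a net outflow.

Goods balance = 139.7 - 362.2 = -222.5
Services balance = 124.0 - 141.3 = -17.3
Trade balance (goods + services) = -222.5 + (-17.3) = -239.8
Net primary income = 78.7 - 17.9 = 60.8
Net secondary income = -19.1
Current account = -239.8 + 60.8 + (-19.1) = -198.1
Financial account = -(-198.1 + (-1.8)) = 199.9

199.9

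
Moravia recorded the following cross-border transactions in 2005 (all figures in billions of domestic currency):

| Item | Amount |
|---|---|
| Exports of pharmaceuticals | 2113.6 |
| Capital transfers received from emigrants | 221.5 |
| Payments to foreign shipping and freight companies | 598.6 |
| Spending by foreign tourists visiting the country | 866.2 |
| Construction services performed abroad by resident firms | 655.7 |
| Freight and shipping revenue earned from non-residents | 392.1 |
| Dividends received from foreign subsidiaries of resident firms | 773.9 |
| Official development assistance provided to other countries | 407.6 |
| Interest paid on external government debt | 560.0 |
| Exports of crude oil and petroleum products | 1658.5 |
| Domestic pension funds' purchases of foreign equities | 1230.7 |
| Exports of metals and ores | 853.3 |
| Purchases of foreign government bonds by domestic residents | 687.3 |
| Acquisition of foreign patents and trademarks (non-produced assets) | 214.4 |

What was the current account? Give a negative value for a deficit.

Goods: 853.3 + 2113.6 + 1658.5 = 4625.4
Services: 866.2 + 392.1 + 655.7 - 598.6 = 1315.4
Primary income: 773.9 - 560.0 = 213.9
Secondary income: -407.6
Current account = 4625.4 + 1315.4 + 213.9 + (-407.6) = 5747.1
(Excluded from the current account — capital account: capital transfers received from emigrants 221.5, acquisition of foreign patents and trademarks (non-produced assets) 214.4; financial account: domestic pension funds' purchases of foreign equities 1230.7, purchases of foreign government bonds by domestic residents 687.3.)

5747.1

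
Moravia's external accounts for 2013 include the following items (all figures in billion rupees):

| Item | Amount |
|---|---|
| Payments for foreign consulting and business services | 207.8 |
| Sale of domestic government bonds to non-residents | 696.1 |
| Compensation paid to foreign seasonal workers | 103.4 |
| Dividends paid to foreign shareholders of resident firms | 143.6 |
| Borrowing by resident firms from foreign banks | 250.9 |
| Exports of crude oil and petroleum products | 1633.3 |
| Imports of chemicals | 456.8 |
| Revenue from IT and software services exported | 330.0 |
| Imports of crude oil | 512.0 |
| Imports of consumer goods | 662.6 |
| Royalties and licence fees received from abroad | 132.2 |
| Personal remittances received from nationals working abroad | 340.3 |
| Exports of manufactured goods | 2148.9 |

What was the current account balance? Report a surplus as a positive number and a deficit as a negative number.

Goods: -512.0 + 1633.3 - 456.8 - 662.6 + 2148.9 = 2150.8
Services: 132.2 - 207.8 + 330.0 = 254.4
Primary income: -103.4 - 143.6 = -247.0
Secondary income: 340.3
Current account = 2150.8 + 254.4 + (-247.0) + 340.3 = 2498.5
(Excluded from the current account — financial account: sale of domestic government bonds to non-residents 696.1, borrowing by resident firms from foreign banks 250.9.)

2498.5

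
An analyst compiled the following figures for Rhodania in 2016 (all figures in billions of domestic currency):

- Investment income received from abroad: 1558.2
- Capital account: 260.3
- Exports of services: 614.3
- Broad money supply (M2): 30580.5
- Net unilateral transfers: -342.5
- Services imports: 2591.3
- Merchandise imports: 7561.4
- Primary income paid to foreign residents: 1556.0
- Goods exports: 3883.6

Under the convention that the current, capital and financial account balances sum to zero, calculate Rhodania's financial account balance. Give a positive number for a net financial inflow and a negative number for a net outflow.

5734.8

Goods balance = 3883.6 - 7561.4 = -3677.8
Services balance = 614.3 - 2591.3 = -1977.0
Trade balance (goods + services) = -3677.8 + (-1977.0) = -5654.8
Net primary income = 1558.2 - 1556.0 = 2.2
Net secondary income = -342.5
Current account = -5654.8 + 2.2 + (-342.5) = -5995.1
Financial account = -(-5995.1 + 260.3) = 5734.8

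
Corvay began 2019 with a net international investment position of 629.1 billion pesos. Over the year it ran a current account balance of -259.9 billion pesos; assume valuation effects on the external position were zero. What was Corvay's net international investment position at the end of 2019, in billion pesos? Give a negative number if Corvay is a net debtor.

369.2

With no valuation effects, change in NIIP = current account = -259.9
End-of-year NIIP = 629.1 + (-259.9) = 369.2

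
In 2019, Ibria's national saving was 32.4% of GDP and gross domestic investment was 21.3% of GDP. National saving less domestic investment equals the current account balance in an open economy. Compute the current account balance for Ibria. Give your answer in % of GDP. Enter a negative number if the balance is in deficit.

11.1

CA = S - I = 32.4 - 21.3 = 11.1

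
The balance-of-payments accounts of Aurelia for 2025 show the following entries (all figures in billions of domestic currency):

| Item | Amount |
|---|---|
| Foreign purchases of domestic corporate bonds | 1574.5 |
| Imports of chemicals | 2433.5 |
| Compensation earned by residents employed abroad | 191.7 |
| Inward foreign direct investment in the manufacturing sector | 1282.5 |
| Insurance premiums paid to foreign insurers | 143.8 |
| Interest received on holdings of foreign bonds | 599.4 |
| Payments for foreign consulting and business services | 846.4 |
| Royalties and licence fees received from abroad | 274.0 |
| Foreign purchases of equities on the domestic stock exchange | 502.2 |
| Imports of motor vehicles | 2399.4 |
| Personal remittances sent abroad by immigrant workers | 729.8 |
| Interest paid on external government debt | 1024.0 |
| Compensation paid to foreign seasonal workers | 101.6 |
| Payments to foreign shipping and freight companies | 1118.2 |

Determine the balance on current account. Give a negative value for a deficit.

Goods: -2399.4 - 2433.5 = -4832.9
Services: -1118.2 - 846.4 - 143.8 + 274.0 = -1834.4
Primary income: 191.7 - 1024.0 - 101.6 + 599.4 = -334.5
Secondary income: -729.8
Current account = (-4832.9) + (-1834.4) + (-334.5) + (-729.8) = -7731.6
(Excluded from the current account — financial account: foreign purchases of domestic corporate bonds 1574.5, inward foreign direct investment in the manufacturing sector 1282.5, foreign purchases of equities on the domestic stock exchange 502.2.)

-7731.6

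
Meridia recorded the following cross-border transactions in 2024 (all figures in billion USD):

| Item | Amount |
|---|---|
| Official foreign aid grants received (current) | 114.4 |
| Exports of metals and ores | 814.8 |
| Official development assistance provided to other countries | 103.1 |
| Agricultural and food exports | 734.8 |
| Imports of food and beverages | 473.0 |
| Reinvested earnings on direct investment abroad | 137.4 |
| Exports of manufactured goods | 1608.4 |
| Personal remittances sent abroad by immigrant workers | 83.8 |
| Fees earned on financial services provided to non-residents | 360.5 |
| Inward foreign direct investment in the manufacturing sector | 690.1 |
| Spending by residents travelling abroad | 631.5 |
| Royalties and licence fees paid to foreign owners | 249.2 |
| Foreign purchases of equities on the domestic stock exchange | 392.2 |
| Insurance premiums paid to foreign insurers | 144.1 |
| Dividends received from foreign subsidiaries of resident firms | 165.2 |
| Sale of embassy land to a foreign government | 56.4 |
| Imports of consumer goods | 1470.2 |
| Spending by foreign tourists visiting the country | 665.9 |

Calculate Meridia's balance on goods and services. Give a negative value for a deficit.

1216.4

Goods: 814.8 + 1608.4 + 734.8 - 473.0 - 1470.2 = 1214.8
Services: -144.1 - 631.5 + 360.5 + 665.9 - 249.2 = 1.6
Trade balance = 1214.8 + 1.6 = 1216.4
(Excluded from the trade balance — secondary income: official foreign aid grants received (current) 114.4, official development assistance provided to other countries 103.1, personal remittances sent abroad by immigrant workers 83.8; primary income: reinvested earnings on direct investment abroad 137.4, dividends received from foreign subsidiaries of resident firms 165.2; financial account: inward foreign direct investment in the manufacturing sector 690.1, foreign purchases of equities on the domestic stock exchange 392.2; capital account: sale of embassy land to a foreign government 56.4.)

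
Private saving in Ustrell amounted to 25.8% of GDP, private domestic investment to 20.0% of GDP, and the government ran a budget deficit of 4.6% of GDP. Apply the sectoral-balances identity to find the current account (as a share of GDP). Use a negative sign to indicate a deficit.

By the sectoral-balances identity, CA = (S_private - I) + (T - G).
Private balance = 25.8 - 20.0 = 5.8
Government balance (T - G) = -4.6
CA = 5.8 + (-4.6) = 1.2

1.2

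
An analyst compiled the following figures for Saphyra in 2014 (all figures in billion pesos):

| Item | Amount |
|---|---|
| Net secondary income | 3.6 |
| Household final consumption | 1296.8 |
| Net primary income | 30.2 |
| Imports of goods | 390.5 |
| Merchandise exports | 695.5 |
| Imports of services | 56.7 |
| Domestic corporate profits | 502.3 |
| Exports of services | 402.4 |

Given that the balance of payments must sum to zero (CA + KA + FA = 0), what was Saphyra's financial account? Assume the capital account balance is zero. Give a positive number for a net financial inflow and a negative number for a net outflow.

-684.5

Goods balance = 695.5 - 390.5 = 305.0
Services balance = 402.4 - 56.7 = 345.7
Trade balance (goods + services) = 305.0 + 345.7 = 650.7
Net primary income = 30.2
Net secondary income = 3.6
Current account = 650.7 + 30.2 + 3.6 = 684.5
Financial account = -(684.5) = -684.5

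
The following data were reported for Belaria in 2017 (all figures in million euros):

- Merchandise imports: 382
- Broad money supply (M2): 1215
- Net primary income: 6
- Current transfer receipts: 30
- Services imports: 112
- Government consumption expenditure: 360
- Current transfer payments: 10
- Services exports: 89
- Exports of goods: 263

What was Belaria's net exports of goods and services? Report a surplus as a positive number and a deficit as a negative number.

-142

Goods balance = 263 - 382 = -119
Services balance = 89 - 112 = -23
Trade balance (goods + services) = -119 + (-23) = -142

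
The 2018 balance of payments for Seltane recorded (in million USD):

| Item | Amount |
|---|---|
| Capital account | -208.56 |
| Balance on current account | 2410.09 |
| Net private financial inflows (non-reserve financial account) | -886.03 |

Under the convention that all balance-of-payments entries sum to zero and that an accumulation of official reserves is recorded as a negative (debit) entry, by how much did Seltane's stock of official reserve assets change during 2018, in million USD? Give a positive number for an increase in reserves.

Official reserve transactions balance = -(2410.09 + (-208.56) + (-886.03)) = -1315.50
An accumulation of reserves is recorded as a debit (negative entry), so the change in the stock of reserves is the negative of that balance.
Change in official reserves = -(-1315.50) = 1315.50

1315.50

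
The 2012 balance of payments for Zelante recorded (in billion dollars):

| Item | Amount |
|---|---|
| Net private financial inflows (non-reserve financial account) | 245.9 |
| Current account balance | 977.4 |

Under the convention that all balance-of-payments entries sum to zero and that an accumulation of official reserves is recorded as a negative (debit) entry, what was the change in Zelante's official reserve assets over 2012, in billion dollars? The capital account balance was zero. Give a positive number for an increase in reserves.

Official reserve transactions balance = -(977.4 + 245.9) = -1223.3
An accumulation of reserves is recorded as a debit (negative entry), so the change in the stock of reserves is the negative of that balance.
Change in official reserves = -(-1223.3) = 1223.3

1223.3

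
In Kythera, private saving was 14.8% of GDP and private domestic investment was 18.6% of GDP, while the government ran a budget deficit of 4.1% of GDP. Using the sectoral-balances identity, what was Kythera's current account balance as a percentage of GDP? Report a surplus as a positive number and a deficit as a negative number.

By the sectoral-balances identity, CA = (S_private - I) + (T - G).
Private balance = 14.8 - 18.6 = -3.8
Government balance (T - G) = -4.1
CA = -3.8 + (-4.1) = -7.9

-7.9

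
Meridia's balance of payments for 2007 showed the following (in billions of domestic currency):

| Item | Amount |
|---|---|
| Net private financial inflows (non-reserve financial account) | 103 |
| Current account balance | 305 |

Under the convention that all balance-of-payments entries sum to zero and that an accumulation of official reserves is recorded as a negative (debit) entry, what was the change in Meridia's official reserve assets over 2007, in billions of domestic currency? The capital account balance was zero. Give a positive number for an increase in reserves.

408

Official reserve transactions balance = -(305 + 103) = -408
An accumulation of reserves is recorded as a debit (negative entry), so the change in the stock of reserves is the negative of that balance.
Change in official reserves = -(-408) = 408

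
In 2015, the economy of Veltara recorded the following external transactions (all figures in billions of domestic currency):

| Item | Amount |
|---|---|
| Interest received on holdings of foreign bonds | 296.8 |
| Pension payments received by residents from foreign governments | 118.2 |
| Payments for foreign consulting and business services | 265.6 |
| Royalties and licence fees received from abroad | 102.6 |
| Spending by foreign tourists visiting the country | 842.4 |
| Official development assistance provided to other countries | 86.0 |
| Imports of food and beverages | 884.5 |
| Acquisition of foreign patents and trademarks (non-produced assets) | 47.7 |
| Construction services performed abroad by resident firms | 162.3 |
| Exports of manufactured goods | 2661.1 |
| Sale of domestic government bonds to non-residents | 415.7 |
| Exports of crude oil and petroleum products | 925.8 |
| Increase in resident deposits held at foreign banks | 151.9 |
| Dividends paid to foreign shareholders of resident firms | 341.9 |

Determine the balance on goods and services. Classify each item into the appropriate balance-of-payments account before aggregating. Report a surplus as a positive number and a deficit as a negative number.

Goods: 2661.1 + 925.8 - 884.5 = 2702.4
Services: 842.4 + 162.3 - 265.6 + 102.6 = 841.7
Trade balance = 2702.4 + 841.7 = 3544.1
(Excluded from the trade balance — primary income: interest received on holdings of foreign bonds 296.8, dividends paid to foreign shareholders of resident firms 341.9; secondary income: pension payments received by residents from foreign governments 118.2, official development assistance provided to other countries 86.0; capital account: acquisition of foreign patents and trademarks (non-produced assets) 47.7; financial account: sale of domestic government bonds to non-residents 415.7, increase in resident deposits held at foreign banks 151.9.)

3544.1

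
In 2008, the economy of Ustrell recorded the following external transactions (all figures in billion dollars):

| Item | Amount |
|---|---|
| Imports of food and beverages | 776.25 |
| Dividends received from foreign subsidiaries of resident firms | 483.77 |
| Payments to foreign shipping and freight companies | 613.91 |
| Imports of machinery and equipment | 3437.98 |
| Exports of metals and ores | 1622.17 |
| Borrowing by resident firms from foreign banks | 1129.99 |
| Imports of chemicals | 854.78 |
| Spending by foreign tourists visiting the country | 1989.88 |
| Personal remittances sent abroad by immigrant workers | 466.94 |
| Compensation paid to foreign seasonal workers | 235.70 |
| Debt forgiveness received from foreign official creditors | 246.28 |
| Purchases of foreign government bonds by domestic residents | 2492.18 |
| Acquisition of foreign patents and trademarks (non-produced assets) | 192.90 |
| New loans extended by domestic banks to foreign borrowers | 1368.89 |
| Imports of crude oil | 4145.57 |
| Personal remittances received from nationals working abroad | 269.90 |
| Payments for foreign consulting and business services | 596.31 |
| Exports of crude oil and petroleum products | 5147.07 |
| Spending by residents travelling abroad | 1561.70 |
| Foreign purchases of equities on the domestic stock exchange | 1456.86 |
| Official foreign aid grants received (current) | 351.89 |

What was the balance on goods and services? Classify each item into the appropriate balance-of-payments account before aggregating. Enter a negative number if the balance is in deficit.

-3227.38

Goods: -3437.98 + 5147.07 - 776.25 + 1622.17 - 854.78 - 4145.57 = -2445.34
Services: -596.31 - 613.91 + 1989.88 - 1561.70 = -782.04
Trade balance = -2445.34 + (-782.04) = -3227.38
(Excluded from the trade balance — primary income: dividends received from foreign subsidiaries of resident firms 483.77, compensation paid to foreign seasonal workers 235.70; financial account: borrowing by resident firms from foreign banks 1129.99, purchases of foreign government bonds by domestic residents 2492.18, new loans extended by domestic banks to foreign borrowers 1368.89, foreign purchases of equities on the domestic stock exchange 1456.86; secondary income: personal remittances sent abroad by immigrant workers 466.94, personal remittances received from nationals working abroad 269.90, official foreign aid grants received (current) 351.89; capital account: debt forgiveness received from foreign official creditors 246.28, acquisition of foreign patents and trademarks (non-produced assets) 192.90.)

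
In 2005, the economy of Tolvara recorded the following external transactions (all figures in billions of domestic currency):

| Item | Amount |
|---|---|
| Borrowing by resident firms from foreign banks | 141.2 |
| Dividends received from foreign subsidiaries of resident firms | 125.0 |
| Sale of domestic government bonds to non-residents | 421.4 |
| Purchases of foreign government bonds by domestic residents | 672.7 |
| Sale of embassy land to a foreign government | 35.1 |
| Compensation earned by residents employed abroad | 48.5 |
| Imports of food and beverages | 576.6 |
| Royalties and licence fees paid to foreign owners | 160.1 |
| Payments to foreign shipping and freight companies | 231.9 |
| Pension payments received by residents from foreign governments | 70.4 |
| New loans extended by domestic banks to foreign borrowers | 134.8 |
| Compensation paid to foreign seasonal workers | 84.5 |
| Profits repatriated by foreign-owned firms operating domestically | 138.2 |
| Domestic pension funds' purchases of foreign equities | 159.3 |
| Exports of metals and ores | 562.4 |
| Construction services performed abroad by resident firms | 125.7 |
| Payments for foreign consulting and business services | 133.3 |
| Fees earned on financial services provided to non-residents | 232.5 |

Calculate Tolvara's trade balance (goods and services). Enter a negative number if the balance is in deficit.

-181.3

Goods: 562.4 - 576.6 = -14.2
Services: 232.5 - 160.1 - 133.3 + 125.7 - 231.9 = -167.1
Trade balance = -14.2 + (-167.1) = -181.3
(Excluded from the trade balance — financial account: borrowing by resident firms from foreign banks 141.2, sale of domestic government bonds to non-residents 421.4, purchases of foreign government bonds by domestic residents 672.7, new loans extended by domestic banks to foreign borrowers 134.8, domestic pension funds' purchases of foreign equities 159.3; primary income: dividends received from foreign subsidiaries of resident firms 125.0, compensation earned by residents employed abroad 48.5, compensation paid to foreign seasonal workers 84.5, profits repatriated by foreign-owned firms operating domestically 138.2; capital account: sale of embassy land to a foreign government 35.1; secondary income: pension payments received by residents from foreign governments 70.4.)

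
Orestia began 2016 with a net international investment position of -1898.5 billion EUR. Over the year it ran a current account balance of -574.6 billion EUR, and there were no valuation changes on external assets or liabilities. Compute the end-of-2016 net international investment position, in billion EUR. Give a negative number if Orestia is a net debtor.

-2473.1

With no valuation effects, change in NIIP = current account = -574.6
End-of-year NIIP = -1898.5 + (-574.6) = -2473.1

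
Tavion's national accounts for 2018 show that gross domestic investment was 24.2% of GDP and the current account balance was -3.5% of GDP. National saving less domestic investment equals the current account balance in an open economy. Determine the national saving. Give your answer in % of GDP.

S - I = CA (net lending to the rest of the world).
S = I + CA = 24.2 + (-3.5) = 20.7

20.7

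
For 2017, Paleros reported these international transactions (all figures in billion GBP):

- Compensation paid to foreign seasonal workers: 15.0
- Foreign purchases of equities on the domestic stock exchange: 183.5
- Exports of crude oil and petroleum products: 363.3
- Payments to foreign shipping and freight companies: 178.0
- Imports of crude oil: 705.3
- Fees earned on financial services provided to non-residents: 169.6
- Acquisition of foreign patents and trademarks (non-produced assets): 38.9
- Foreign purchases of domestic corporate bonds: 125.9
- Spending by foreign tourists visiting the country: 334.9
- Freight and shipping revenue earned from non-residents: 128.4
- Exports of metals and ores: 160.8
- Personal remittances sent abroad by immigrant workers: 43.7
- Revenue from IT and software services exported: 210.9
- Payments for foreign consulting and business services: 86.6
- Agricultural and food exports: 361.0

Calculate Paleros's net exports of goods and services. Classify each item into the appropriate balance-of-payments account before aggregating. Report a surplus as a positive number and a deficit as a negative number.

759.0

Goods: 361.0 - 705.3 + 160.8 + 363.3 = 179.8
Services: -178.0 - 86.6 + 128.4 + 210.9 + 334.9 + 169.6 = 579.2
Trade balance = 179.8 + 579.2 = 759.0
(Excluded from the trade balance — primary income: compensation paid to foreign seasonal workers 15.0; financial account: foreign purchases of equities on the domestic stock exchange 183.5, foreign purchases of domestic corporate bonds 125.9; capital account: acquisition of foreign patents and trademarks (non-produced assets) 38.9; secondary income: personal remittances sent abroad by immigrant workers 43.7.)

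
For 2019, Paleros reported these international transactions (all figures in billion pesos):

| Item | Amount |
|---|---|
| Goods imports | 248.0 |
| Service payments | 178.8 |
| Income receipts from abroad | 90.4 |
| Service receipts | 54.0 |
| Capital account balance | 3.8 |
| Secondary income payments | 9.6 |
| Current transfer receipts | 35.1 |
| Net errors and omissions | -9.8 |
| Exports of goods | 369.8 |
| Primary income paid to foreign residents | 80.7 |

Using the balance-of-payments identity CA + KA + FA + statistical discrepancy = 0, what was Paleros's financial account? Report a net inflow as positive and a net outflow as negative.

-26.2

Goods balance = 369.8 - 248.0 = 121.8
Services balance = 54.0 - 178.8 = -124.8
Trade balance (goods + services) = 121.8 + (-124.8) = -3.0
Net primary income = 90.4 - 80.7 = 9.7
Net secondary income = 35.1 - 9.6 = 25.5
Current account = -3.0 + 9.7 + 25.5 = 32.2
Financial account = -(32.2 + 3.8 + (-9.8)) = -26.2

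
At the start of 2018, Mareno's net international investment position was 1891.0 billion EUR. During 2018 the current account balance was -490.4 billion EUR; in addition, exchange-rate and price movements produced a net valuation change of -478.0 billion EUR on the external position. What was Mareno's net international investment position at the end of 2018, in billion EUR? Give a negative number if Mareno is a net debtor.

922.6

Change in NIIP = current account + net valuation change = -490.4 + (-478.0) = -968.4
End-of-year NIIP = 1891.0 + (-968.4) = 922.6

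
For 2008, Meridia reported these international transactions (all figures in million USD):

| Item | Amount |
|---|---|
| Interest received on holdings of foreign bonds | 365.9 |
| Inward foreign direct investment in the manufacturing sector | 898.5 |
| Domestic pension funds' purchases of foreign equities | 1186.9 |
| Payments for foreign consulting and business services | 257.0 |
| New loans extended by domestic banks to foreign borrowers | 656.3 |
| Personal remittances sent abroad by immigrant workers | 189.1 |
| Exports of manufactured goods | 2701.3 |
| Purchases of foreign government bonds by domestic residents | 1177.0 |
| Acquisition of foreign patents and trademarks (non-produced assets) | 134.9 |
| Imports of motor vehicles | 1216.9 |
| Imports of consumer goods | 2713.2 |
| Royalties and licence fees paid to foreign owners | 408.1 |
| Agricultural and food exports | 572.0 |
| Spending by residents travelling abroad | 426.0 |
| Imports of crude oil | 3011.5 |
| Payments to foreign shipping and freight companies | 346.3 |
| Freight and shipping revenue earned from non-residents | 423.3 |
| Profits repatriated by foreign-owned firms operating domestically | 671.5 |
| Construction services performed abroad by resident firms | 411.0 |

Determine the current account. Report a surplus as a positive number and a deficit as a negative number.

-4766.1

Goods: 572.0 + 2701.3 - 2713.2 - 1216.9 - 3011.5 = -3668.3
Services: -257.0 + 411.0 - 426.0 - 408.1 + 423.3 - 346.3 = -603.1
Primary income: 365.9 - 671.5 = -305.6
Secondary income: -189.1
Current account = (-3668.3) + (-603.1) + (-305.6) + (-189.1) = -4766.1
(Excluded from the current account — financial account: inward foreign direct investment in the manufacturing sector 898.5, domestic pension funds' purchases of foreign equities 1186.9, new loans extended by domestic banks to foreign borrowers 656.3, purchases of foreign government bonds by domestic residents 1177.0; capital account: acquisition of foreign patents and trademarks (non-produced assets) 134.9.)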